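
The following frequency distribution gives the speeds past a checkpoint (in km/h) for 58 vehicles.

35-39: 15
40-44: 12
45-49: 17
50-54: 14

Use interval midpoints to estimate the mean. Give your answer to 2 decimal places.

44.59

Midpoints: 37, 42, 47, 52
Σfm = 15×37 + 12×42 + 17×47 + 14×52 = 2586
n = Σf = 58
Mean = 2586 / 58 = 44.5862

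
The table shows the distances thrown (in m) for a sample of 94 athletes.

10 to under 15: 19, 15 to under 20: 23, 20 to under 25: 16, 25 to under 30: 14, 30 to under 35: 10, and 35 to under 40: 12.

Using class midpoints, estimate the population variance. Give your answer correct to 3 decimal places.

Midpoints: 12.5, 17.5, 22.5, 27.5, 32.5, 37.5
n = 94, Σfm = 2160, mean = 22.9787
Σfm² = 56137.5
Σf(m − x̄)² = Σfm² − (Σfm)²/n = 56137.5 − 2160²/94 = 6503.4574
Population variance = 6503.4574 / 94 = 69.1857

69.186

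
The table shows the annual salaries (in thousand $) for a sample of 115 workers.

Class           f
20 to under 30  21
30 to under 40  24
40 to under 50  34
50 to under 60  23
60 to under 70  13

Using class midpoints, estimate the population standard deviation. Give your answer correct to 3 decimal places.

Midpoints: 25, 35, 45, 55, 65
n = 115, Σfm = 5005, mean = 43.5217
Σfm² = 235875
Σf(m − x̄)² = Σfm² − (Σfm)²/n = 235875 − 5005²/115 = 18048.6957
Population variance = 18048.6957 / 115 = 156.9452
Standard deviation = √156.9452 = 12.5278

12.528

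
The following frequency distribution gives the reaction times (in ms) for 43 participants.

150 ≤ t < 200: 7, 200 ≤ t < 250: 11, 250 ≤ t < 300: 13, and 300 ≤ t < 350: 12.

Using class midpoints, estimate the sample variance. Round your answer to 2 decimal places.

2801.77

Midpoints: 175, 225, 275, 325
n = 43, Σfm = 11175, mean = 259.8837
Σfm² = 3021875
Σf(m − x̄)² = Σfm² − (Σfm)²/n = 3021875 − 11175²/43 = 117674.4186
Sample variance = 117674.4186 / 42 = 2801.7719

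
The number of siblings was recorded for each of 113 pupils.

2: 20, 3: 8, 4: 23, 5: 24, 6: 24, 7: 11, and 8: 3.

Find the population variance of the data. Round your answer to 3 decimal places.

2.769

Values: 2, 3, 4, 5, 6, 7, 8
n = 113, Σfx = 521, mean = 4.6106
Σfx² = 2715
Σf(x − x̄)² = Σfx² − (Σfx)²/n = 2715 − 521²/113 = 312.8673
Population variance = 312.8673 / 113 = 2.7687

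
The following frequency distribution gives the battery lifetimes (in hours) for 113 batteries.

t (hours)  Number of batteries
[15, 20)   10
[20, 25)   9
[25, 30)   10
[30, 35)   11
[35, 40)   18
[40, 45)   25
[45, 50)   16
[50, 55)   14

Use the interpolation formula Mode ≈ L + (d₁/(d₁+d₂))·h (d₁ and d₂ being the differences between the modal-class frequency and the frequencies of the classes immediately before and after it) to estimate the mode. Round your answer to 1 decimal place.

42.2

Modal class: [40, 45) (highest frequency 25).
d₁ = 25 − 18 = 7, d₂ = 25 − 16 = 9
Mode ≈ 40 + (7/(7+9)) × 5 = 40 + 2.1875 = 42.1875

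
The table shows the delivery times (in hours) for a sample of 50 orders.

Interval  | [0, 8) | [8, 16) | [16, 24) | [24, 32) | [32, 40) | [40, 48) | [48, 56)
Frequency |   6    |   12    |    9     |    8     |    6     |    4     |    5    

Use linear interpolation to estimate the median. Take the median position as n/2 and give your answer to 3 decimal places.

Cumulative frequencies: 6, 18, 27, 35, 41, 45, 50
n = 50; position = n/2 = 25.
This falls in the class [16, 24): L = 16, F = 18, f = 9, h = 8.
Median ≈ 16 + ((25 − 18) / 9) × 8 = 22.2222

22.222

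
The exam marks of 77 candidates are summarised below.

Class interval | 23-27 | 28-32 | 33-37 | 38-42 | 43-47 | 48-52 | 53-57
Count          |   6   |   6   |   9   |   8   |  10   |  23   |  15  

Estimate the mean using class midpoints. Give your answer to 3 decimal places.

44.026

Midpoints: 25, 30, 35, 40, 45, 50, 55
Σfm = 6×25 + 6×30 + 9×35 + 8×40 + 10×45 + 23×50 + 15×55 = 3390
n = Σf = 77
Mean = 3390 / 77 = 44.0260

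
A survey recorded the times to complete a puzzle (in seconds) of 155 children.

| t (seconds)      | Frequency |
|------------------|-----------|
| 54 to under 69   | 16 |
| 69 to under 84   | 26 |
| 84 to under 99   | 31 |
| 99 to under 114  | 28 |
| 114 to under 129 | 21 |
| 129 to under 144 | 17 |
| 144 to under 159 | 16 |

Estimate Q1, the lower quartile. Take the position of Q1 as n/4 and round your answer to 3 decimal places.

Cumulative frequencies: 16, 42, 73, 101, 122, 139, 155
n = 155; position = n/4 = 38.75.
This falls in the class 69 to under 84: L = 69, F = 16, f = 26, h = 15.
Lower quartile ≈ 69 + ((38.75 − 16) / 26) × 15 = 82.1250

82.125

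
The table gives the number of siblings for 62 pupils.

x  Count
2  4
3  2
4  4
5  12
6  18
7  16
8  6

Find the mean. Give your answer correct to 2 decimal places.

5.77

Values: 2, 3, 4, 5, 6, 7, 8
Σfx = 4×2 + 2×3 + 4×4 + 12×5 + 18×6 + 16×7 + 6×8 = 358
n = Σf = 62
Mean = 358 / 62 = 5.7742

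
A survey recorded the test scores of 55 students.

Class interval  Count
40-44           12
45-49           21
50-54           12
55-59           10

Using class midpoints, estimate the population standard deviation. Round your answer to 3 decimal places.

Midpoints: 42, 47, 52, 57
n = 55, Σfm = 2685, mean = 48.8182
Σfm² = 132495
Σf(m − x̄)² = Σfm² − (Σfm)²/n = 132495 − 2685²/55 = 1418.1818
Population variance = 1418.1818 / 55 = 25.7851
Standard deviation = √25.7851 = 5.0779

5.078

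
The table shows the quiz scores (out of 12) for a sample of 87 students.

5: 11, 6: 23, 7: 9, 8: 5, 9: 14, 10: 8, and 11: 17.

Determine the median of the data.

8

Cumulative frequencies: 11, 34, 43, 48, 62, 70, 87
n = 87, so the median is the value in position (n+1)/2 = 44.
Position 44 falls at value 8.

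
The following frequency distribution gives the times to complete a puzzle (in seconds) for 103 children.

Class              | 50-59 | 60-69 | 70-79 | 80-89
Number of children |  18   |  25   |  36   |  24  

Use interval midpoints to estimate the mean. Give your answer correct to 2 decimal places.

Midpoints: 54.5, 64.5, 74.5, 84.5
Σfm = 18×54.5 + 25×64.5 + 36×74.5 + 24×84.5 = 7303.5
n = Σf = 103
Mean = 7303.5 / 103 = 70.9078

70.91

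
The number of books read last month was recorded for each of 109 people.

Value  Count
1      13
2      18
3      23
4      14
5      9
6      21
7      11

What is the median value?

4

Cumulative frequencies: 13, 31, 54, 68, 77, 98, 109
n = 109, so the median is the value in position (n+1)/2 = 55.
Position 55 falls at value 4.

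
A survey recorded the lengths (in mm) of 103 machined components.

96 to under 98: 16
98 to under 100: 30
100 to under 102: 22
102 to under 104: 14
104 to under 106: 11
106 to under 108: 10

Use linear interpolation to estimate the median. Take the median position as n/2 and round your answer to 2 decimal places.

Cumulative frequencies: 16, 46, 68, 82, 93, 103
n = 103; position = n/2 = 51.5.
This falls in the class 100 to under 102: L = 100, F = 46, f = 22, h = 2.
Median ≈ 100 + ((51.5 − 46) / 22) × 2 = 100.5000

100.50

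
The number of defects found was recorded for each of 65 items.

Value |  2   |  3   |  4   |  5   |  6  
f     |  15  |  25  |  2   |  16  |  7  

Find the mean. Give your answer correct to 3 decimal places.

3.615

Values: 2, 3, 4, 5, 6
Σfx = 15×2 + 25×3 + 2×4 + 16×5 + 7×6 = 235
n = Σf = 65
Mean = 235 / 65 = 3.6154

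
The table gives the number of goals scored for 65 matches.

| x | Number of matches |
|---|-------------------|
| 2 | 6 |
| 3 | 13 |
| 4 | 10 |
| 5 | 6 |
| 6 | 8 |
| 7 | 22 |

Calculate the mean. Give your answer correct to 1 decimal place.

Values: 2, 3, 4, 5, 6, 7
Σfx = 6×2 + 13×3 + 10×4 + 6×5 + 8×6 + 22×7 = 323
n = Σf = 65
Mean = 323 / 65 = 4.9692

5.0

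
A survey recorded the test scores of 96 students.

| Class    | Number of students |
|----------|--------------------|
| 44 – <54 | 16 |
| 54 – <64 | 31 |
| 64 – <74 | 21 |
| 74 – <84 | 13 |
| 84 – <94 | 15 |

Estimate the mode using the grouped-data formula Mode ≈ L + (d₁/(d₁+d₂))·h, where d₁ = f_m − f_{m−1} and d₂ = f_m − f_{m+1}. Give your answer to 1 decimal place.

Modal class: 54 – <64 (highest frequency 31).
d₁ = 31 − 16 = 15, d₂ = 31 − 21 = 10
Mode ≈ 54 + (15/(15+10)) × 10 = 54 + 6.0000 = 60.0000

60.0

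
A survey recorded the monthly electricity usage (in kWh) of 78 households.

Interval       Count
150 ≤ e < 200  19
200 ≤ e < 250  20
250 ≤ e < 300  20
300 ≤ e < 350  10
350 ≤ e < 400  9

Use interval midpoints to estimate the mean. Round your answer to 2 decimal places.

255.77

Midpoints: 175, 225, 275, 325, 375
Σfm = 19×175 + 20×225 + 20×275 + 10×325 + 9×375 = 19950
n = Σf = 78
Mean = 19950 / 78 = 255.7692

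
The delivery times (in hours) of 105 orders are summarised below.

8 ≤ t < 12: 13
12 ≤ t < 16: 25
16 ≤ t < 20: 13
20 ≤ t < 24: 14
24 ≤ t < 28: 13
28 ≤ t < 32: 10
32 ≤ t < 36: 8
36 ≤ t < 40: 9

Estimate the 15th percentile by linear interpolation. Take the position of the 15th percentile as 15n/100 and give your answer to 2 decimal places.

Cumulative frequencies: 13, 38, 51, 65, 78, 88, 96, 105
n = 105; position = 15n/100 = 15.75.
This falls in the class 12 ≤ t < 16: L = 12, F = 13, f = 25, h = 4.
15th percentile ≈ 12 + ((15.75 − 13) / 25) × 4 = 12.4400

12.44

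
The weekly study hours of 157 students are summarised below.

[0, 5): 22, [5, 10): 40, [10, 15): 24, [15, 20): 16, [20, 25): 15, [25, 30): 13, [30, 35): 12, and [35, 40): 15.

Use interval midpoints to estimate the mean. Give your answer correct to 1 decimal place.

16.4

Midpoints: 2.5, 7.5, 12.5, 17.5, 22.5, 27.5, 32.5, 37.5
Σfm = 22×2.5 + 40×7.5 + 24×12.5 + 16×17.5 + 15×22.5 + 13×27.5 + 12×32.5 + 15×37.5 = 2582.5
n = Σf = 157
Mean = 2582.5 / 157 = 16.4490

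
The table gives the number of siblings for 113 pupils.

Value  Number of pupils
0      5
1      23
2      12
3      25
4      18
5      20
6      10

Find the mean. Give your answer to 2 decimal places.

Values: 0, 1, 2, 3, 4, 5, 6
Σfx = 5×0 + 23×1 + 12×2 + 25×3 + 18×4 + 20×5 + 10×6 = 354
n = Σf = 113
Mean = 354 / 113 = 3.1327

3.13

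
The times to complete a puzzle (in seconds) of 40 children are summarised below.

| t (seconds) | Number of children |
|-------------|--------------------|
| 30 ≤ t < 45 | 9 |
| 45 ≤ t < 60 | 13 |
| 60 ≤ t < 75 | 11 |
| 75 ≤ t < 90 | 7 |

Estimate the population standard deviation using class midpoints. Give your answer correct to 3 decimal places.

15.297

Midpoints: 37.5, 52.5, 67.5, 82.5
n = 40, Σfm = 2340, mean = 58.5000
Σfm² = 146250
Σf(m − x̄)² = Σfm² − (Σfm)²/n = 146250 − 2340²/40 = 9360.0000
Population variance = 9360.0000 / 40 = 234.0000
Standard deviation = √234.0000 = 15.2971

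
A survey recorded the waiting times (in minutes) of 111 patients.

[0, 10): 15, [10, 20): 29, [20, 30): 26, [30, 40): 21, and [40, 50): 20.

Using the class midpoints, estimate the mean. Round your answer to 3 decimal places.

Midpoints: 5, 15, 25, 35, 45
Σfm = 15×5 + 29×15 + 26×25 + 21×35 + 20×45 = 2795
n = Σf = 111
Mean = 2795 / 111 = 25.1802

25.180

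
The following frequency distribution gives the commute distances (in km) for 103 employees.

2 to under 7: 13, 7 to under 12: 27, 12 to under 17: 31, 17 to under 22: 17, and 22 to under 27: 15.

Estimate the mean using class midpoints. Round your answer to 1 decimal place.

Midpoints: 4.5, 9.5, 14.5, 19.5, 24.5
Σfm = 13×4.5 + 27×9.5 + 31×14.5 + 17×19.5 + 15×24.5 = 1463.5
n = Σf = 103
Mean = 1463.5 / 103 = 14.2087

14.2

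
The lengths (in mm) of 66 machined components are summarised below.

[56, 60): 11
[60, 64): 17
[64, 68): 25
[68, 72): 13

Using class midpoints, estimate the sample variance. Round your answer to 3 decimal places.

15.694

Midpoints: 58, 62, 66, 70
n = 66, Σfm = 4252, mean = 64.4242
Σfm² = 274952
Σf(m − x̄)² = Σfm² − (Σfm)²/n = 274952 − 4252²/66 = 1020.1212
Sample variance = 1020.1212 / 65 = 15.6942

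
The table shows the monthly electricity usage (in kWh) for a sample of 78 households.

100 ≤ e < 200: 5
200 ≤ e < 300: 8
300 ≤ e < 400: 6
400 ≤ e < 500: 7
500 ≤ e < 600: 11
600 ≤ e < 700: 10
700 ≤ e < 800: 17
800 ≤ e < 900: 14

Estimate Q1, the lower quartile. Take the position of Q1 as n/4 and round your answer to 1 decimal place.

407.1

Cumulative frequencies: 5, 13, 19, 26, 37, 47, 64, 78
n = 78; position = n/4 = 19.5.
This falls in the class 400 ≤ e < 500: L = 400, F = 19, f = 7, h = 100.
Lower quartile ≈ 400 + ((19.5 − 19) / 7) × 100 = 407.1429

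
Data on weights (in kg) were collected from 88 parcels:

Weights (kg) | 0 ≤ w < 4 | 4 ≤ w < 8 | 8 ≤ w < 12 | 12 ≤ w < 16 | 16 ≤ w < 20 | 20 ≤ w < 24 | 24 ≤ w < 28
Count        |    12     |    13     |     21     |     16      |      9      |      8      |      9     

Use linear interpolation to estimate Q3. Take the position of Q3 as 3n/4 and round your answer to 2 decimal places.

Cumulative frequencies: 12, 25, 46, 62, 71, 79, 88
n = 88; position = 3n/4 = 66.
This falls in the class 16 ≤ w < 20: L = 16, F = 62, f = 9, h = 4.
Upper quartile ≈ 16 + ((66 − 62) / 9) × 4 = 17.7778

17.78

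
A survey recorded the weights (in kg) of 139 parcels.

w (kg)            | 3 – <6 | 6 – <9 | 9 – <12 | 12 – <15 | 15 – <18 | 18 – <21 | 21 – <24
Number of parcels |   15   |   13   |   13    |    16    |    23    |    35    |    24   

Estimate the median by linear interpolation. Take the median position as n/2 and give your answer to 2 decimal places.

Cumulative frequencies: 15, 28, 41, 57, 80, 115, 139
n = 139; position = n/2 = 69.5.
This falls in the class 15 – <18: L = 15, F = 57, f = 23, h = 3.
Median ≈ 15 + ((69.5 − 57) / 23) × 3 = 16.6304

16.63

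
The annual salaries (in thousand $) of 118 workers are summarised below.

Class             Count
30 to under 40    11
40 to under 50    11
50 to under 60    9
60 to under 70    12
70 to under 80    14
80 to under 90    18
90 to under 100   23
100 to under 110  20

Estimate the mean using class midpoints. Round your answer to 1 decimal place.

76.4

Midpoints: 35, 45, 55, 65, 75, 85, 95, 105
Σfm = 11×35 + 11×45 + 9×55 + 12×65 + 14×75 + 18×85 + 23×95 + 20×105 = 9020
n = Σf = 118
Mean = 9020 / 118 = 76.4407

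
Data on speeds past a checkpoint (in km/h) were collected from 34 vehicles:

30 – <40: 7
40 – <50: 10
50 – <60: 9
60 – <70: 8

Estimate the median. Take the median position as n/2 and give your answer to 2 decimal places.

50.00

Cumulative frequencies: 7, 17, 26, 34
n = 34; position = n/2 = 17.
This falls in the class 40 – <50: L = 40, F = 7, f = 10, h = 10.
Median ≈ 40 + ((17 − 7) / 10) × 10 = 50.0000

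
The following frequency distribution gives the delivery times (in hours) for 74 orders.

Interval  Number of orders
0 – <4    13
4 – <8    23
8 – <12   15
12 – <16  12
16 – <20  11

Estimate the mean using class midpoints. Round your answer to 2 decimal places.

Midpoints: 2, 6, 10, 14, 18
Σfm = 13×2 + 23×6 + 15×10 + 12×14 + 11×18 = 680
n = Σf = 74
Mean = 680 / 74 = 9.1892

9.19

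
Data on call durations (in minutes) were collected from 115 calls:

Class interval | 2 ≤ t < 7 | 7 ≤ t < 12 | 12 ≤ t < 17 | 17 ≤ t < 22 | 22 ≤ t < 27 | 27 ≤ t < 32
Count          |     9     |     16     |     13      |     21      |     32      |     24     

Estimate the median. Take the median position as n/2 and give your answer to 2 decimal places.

Cumulative frequencies: 9, 25, 38, 59, 91, 115
n = 115; position = n/2 = 57.5.
This falls in the class 17 ≤ t < 22: L = 17, F = 38, f = 21, h = 5.
Median ≈ 17 + ((57.5 − 38) / 21) × 5 = 21.6429

21.64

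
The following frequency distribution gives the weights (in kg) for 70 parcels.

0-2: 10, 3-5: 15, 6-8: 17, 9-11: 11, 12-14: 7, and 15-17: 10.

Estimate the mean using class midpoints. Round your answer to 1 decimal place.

Midpoints: 1, 4, 7, 10, 13, 16
Σfm = 10×1 + 15×4 + 17×7 + 11×10 + 7×13 + 10×16 = 550
n = Σf = 70
Mean = 550 / 70 = 7.8571

7.9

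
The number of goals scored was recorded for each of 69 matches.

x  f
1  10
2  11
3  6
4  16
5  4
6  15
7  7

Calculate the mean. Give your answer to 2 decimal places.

3.96

Values: 1, 2, 3, 4, 5, 6, 7
Σfx = 10×1 + 11×2 + 6×3 + 16×4 + 4×5 + 15×6 + 7×7 = 273
n = Σf = 69
Mean = 273 / 69 = 3.9565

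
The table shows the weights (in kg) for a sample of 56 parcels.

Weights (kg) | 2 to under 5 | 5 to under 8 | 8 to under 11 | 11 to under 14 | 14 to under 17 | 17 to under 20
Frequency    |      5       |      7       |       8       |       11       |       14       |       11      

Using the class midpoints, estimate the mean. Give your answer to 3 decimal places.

12.446

Midpoints: 3.5, 6.5, 9.5, 12.5, 15.5, 18.5
Σfm = 5×3.5 + 7×6.5 + 8×9.5 + 11×12.5 + 14×15.5 + 11×18.5 = 697
n = Σf = 56
Mean = 697 / 56 = 12.4464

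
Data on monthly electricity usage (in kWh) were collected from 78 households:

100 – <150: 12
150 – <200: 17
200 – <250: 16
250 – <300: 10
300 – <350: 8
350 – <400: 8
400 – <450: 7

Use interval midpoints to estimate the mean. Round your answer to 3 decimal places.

248.718

Midpoints: 125, 175, 225, 275, 325, 375, 425
Σfm = 12×125 + 17×175 + 16×225 + 10×275 + 8×325 + 8×375 + 7×425 = 19400
n = Σf = 78
Mean = 19400 / 78 = 248.7179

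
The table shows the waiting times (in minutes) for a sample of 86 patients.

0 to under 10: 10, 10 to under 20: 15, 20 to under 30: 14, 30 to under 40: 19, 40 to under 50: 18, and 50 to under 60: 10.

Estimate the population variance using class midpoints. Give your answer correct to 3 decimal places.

Midpoints: 5, 15, 25, 35, 45, 55
n = 86, Σfm = 2650, mean = 30.8140
Σfm² = 102350
Σf(m − x̄)² = Σfm² − (Σfm)²/n = 102350 − 2650²/86 = 20693.0233
Population variance = 20693.0233 / 86 = 240.6165

240.617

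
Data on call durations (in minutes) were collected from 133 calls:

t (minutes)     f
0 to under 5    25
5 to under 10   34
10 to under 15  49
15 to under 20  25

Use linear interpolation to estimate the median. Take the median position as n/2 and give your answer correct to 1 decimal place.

Cumulative frequencies: 25, 59, 108, 133
n = 133; position = n/2 = 66.5.
This falls in the class 10 to under 15: L = 10, F = 59, f = 49, h = 5.
Median ≈ 10 + ((66.5 − 59) / 49) × 5 = 10.7653

10.8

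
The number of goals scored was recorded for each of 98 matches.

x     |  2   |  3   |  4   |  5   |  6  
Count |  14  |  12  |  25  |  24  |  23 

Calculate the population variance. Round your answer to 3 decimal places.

1.784

Values: 2, 3, 4, 5, 6
n = 98, Σfx = 422, mean = 4.3061
Σfx² = 1992
Σf(x − x̄)² = Σfx² − (Σfx)²/n = 1992 − 422²/98 = 174.8163
Population variance = 174.8163 / 98 = 1.7838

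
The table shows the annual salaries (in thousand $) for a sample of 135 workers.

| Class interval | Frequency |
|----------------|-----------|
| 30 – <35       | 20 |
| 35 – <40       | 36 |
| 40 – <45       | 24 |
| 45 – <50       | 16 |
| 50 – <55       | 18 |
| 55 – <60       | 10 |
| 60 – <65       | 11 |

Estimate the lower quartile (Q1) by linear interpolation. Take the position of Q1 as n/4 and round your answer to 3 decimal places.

36.910

Cumulative frequencies: 20, 56, 80, 96, 114, 124, 135
n = 135; position = n/4 = 33.75.
This falls in the class 35 – <40: L = 35, F = 20, f = 36, h = 5.
Lower quartile ≈ 35 + ((33.75 − 20) / 36) × 5 = 36.9097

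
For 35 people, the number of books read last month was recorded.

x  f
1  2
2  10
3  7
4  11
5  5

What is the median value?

3

Cumulative frequencies: 2, 12, 19, 30, 35
n = 35, so the median is the value in position (n+1)/2 = 18.
Position 18 falls at value 3.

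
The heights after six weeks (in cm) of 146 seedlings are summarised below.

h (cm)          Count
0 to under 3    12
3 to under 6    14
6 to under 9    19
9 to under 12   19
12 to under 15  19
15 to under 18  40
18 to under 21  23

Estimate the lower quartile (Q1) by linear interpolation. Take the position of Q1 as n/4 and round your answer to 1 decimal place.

Cumulative frequencies: 12, 26, 45, 64, 83, 123, 146
n = 146; position = n/4 = 36.5.
This falls in the class 6 to under 9: L = 6, F = 26, f = 19, h = 3.
Lower quartile ≈ 6 + ((36.5 − 26) / 19) × 3 = 7.6579

7.7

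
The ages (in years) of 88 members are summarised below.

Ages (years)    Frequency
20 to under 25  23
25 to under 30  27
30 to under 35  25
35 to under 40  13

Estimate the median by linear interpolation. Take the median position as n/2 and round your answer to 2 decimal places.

28.89

Cumulative frequencies: 23, 50, 75, 88
n = 88; position = n/2 = 44.
This falls in the class 25 to under 30: L = 25, F = 23, f = 27, h = 5.
Median ≈ 25 + ((44 − 23) / 27) × 5 = 28.8889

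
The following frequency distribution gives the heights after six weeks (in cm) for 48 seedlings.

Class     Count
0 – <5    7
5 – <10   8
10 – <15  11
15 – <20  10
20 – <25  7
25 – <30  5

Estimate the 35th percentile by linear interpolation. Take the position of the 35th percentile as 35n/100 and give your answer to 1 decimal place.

Cumulative frequencies: 7, 15, 26, 36, 43, 48
n = 48; position = 35n/100 = 16.8.
This falls in the class 10 – <15: L = 10, F = 15, f = 11, h = 5.
35th percentile ≈ 10 + ((16.8 − 15) / 11) × 5 = 10.8182

10.8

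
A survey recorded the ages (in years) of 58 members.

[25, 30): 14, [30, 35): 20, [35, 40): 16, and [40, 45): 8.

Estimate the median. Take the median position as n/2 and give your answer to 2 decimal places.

Cumulative frequencies: 14, 34, 50, 58
n = 58; position = n/2 = 29.
This falls in the class [30, 35): L = 30, F = 14, f = 20, h = 5.
Median ≈ 30 + ((29 − 14) / 20) × 5 = 33.7500

33.75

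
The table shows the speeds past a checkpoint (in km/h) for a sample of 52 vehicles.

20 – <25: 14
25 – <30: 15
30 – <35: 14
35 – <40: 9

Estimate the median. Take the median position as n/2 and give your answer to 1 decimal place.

29.0

Cumulative frequencies: 14, 29, 43, 52
n = 52; position = n/2 = 26.
This falls in the class 25 – <30: L = 25, F = 14, f = 15, h = 5.
Median ≈ 25 + ((26 − 14) / 15) × 5 = 29.0000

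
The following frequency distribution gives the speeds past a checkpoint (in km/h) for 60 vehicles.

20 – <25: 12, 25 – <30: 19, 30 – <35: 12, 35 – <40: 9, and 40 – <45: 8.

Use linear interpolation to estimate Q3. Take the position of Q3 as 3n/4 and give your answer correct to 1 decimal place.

36.1

Cumulative frequencies: 12, 31, 43, 52, 60
n = 60; position = 3n/4 = 45.
This falls in the class 35 – <40: L = 35, F = 43, f = 9, h = 5.
Upper quartile ≈ 35 + ((45 − 43) / 9) × 5 = 36.1111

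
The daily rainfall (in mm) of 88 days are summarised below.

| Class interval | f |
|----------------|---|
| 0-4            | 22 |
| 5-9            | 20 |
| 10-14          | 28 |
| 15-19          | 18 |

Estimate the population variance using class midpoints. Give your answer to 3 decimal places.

Midpoints: 2, 7, 12, 17
n = 88, Σfm = 826, mean = 9.3864
Σfm² = 10302
Σf(m − x̄)² = Σfm² − (Σfm)²/n = 10302 − 826²/88 = 2548.8636
Population variance = 2548.8636 / 88 = 28.9644

28.964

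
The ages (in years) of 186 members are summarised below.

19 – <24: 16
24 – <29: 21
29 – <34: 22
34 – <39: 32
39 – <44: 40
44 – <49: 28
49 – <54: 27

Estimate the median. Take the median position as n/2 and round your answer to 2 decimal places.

39.25

Cumulative frequencies: 16, 37, 59, 91, 131, 159, 186
n = 186; position = n/2 = 93.
This falls in the class 39 – <44: L = 39, F = 91, f = 40, h = 5.
Median ≈ 39 + ((93 − 91) / 40) × 5 = 39.2500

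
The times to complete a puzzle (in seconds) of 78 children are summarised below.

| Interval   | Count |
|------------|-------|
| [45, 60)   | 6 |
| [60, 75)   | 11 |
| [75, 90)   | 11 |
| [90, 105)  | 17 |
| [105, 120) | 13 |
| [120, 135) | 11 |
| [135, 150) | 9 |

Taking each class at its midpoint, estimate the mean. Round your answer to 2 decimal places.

Midpoints: 52.5, 67.5, 82.5, 97.5, 112.5, 127.5, 142.5
Σfm = 6×52.5 + 11×67.5 + 11×82.5 + 17×97.5 + 13×112.5 + 11×127.5 + 9×142.5 = 7770
n = Σf = 78
Mean = 7770 / 78 = 99.6154

99.62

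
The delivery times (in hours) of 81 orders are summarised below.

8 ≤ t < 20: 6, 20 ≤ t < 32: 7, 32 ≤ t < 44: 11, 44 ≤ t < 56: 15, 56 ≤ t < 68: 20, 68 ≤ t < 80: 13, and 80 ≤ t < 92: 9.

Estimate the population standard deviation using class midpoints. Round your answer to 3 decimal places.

20.435

Midpoints: 14, 26, 38, 50, 62, 74, 86
n = 81, Σfm = 4410, mean = 54.4444
Σfm² = 273924
Σf(m − x̄)² = Σfm² − (Σfm)²/n = 273924 − 4410²/81 = 33824.0000
Population variance = 33824.0000 / 81 = 417.5802
Standard deviation = √417.5802 = 20.4348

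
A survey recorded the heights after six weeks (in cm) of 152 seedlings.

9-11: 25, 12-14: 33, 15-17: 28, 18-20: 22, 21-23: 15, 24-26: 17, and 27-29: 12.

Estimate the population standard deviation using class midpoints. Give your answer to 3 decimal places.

Midpoints: 10, 13, 16, 19, 22, 25, 28
n = 152, Σfm = 2636, mean = 17.3421
Σfm² = 50480
Σf(m − x̄)² = Σfm² − (Σfm)²/n = 50480 − 2636²/152 = 4766.2105
Population variance = 4766.2105 / 152 = 31.3566
Standard deviation = √31.3566 = 5.5997

5.600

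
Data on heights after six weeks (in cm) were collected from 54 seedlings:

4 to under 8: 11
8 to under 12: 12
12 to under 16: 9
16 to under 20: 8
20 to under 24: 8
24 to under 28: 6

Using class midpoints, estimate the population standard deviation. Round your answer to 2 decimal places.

Midpoints: 6, 10, 14, 18, 22, 26
n = 54, Σfm = 788, mean = 14.5926
Σfm² = 13880
Σf(m − x̄)² = Σfm² − (Σfm)²/n = 13880 − 788²/54 = 2381.0370
Population variance = 2381.0370 / 54 = 44.0933
Standard deviation = √44.0933 = 6.6403

6.64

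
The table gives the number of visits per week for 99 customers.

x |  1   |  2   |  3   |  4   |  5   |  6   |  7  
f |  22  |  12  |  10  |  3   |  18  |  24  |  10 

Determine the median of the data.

5

Cumulative frequencies: 22, 34, 44, 47, 65, 89, 99
n = 99, so the median is the value in position (n+1)/2 = 50.
Position 50 falls at value 5.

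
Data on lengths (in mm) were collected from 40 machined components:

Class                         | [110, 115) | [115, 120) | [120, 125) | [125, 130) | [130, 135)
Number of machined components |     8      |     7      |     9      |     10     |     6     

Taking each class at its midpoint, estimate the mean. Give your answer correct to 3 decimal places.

Midpoints: 112.5, 117.5, 122.5, 127.5, 132.5
Σfm = 8×112.5 + 7×117.5 + 9×122.5 + 10×127.5 + 6×132.5 = 4895
n = Σf = 40
Mean = 4895 / 40 = 122.3750

122.375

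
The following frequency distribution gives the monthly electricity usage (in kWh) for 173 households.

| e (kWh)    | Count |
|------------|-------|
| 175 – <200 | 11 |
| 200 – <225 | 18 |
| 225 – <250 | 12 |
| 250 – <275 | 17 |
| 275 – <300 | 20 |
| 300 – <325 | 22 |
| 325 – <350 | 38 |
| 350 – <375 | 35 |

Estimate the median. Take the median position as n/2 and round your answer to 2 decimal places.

Cumulative frequencies: 11, 29, 41, 58, 78, 100, 138, 173
n = 173; position = n/2 = 86.5.
This falls in the class 300 – <325: L = 300, F = 78, f = 22, h = 25.
Median ≈ 300 + ((86.5 − 78) / 22) × 25 = 309.6591

309.66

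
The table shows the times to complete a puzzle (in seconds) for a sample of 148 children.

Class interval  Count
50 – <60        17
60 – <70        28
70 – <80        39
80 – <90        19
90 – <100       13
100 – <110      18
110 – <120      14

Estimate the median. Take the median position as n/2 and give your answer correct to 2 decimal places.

Cumulative frequencies: 17, 45, 84, 103, 116, 134, 148
n = 148; position = n/2 = 74.
This falls in the class 70 – <80: L = 70, F = 45, f = 39, h = 10.
Median ≈ 70 + ((74 − 45) / 39) × 10 = 77.4359

77.44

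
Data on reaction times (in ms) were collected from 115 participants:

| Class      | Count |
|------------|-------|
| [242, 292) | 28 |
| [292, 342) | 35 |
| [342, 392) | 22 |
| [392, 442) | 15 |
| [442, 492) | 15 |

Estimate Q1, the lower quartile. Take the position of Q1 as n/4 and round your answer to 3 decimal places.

Cumulative frequencies: 28, 63, 85, 100, 115
n = 115; position = n/4 = 28.75.
This falls in the class [292, 342): L = 292, F = 28, f = 35, h = 50.
Lower quartile ≈ 292 + ((28.75 − 28) / 35) × 50 = 293.0714

293.071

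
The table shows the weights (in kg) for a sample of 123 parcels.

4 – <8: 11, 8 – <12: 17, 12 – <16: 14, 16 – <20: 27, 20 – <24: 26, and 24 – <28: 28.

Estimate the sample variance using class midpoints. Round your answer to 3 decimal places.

Midpoints: 6, 10, 14, 18, 22, 26
n = 123, Σfm = 2218, mean = 18.0325
Σfm² = 45100
Σf(m − x̄)² = Σfm² − (Σfm)²/n = 45100 − 2218²/123 = 5103.8699
Sample variance = 5103.8699 / 122 = 41.8350

41.835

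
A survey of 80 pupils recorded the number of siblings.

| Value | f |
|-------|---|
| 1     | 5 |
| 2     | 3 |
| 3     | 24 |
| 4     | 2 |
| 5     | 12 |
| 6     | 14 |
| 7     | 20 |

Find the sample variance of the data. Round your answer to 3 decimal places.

3.686

Values: 1, 2, 3, 4, 5, 6, 7
n = 80, Σfx = 375, mean = 4.6875
Σfx² = 2049
Σf(x − x̄)² = Σfx² − (Σfx)²/n = 2049 − 375²/80 = 291.1875
Sample variance = 291.1875 / 79 = 3.6859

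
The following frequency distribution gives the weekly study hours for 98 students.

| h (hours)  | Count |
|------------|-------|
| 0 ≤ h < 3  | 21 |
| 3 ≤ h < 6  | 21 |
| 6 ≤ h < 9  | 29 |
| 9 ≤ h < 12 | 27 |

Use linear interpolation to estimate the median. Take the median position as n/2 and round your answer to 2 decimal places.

Cumulative frequencies: 21, 42, 71, 98
n = 98; position = n/2 = 49.
This falls in the class 6 ≤ h < 9: L = 6, F = 42, f = 29, h = 3.
Median ≈ 6 + ((49 − 42) / 29) × 3 = 6.7241

6.72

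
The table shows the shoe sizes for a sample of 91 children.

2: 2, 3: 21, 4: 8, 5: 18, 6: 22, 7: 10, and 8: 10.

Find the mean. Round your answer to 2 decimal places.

Values: 2, 3, 4, 5, 6, 7, 8
Σfx = 2×2 + 21×3 + 8×4 + 18×5 + 22×6 + 10×7 + 10×8 = 471
n = Σf = 91
Mean = 471 / 91 = 5.1758

5.18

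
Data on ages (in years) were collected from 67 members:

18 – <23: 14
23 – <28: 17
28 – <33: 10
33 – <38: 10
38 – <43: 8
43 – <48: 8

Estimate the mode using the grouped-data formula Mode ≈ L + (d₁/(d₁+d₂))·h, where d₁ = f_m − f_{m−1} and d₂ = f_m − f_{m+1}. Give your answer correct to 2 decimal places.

Modal class: 23 – <28 (highest frequency 17).
d₁ = 17 − 14 = 3, d₂ = 17 − 10 = 7
Mode ≈ 23 + (3/(3+7)) × 5 = 23 + 1.5000 = 24.5000

24.50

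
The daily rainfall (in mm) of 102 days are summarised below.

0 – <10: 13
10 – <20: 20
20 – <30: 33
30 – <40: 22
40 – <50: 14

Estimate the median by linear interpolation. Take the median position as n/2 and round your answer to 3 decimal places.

25.455

Cumulative frequencies: 13, 33, 66, 88, 102
n = 102; position = n/2 = 51.
This falls in the class 20 – <30: L = 20, F = 33, f = 33, h = 10.
Median ≈ 20 + ((51 − 33) / 33) × 10 = 25.4545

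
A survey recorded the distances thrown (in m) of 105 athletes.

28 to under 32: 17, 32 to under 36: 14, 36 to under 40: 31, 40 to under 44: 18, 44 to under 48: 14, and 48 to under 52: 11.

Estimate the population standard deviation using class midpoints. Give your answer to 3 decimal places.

Midpoints: 30, 34, 38, 42, 46, 50
n = 105, Σfm = 4114, mean = 39.1810
Σfm² = 165124
Σf(m − x̄)² = Σfm² − (Σfm)²/n = 165124 − 4114²/105 = 3933.5619
Population variance = 3933.5619 / 105 = 37.4625
Standard deviation = √37.4625 = 6.1207

6.121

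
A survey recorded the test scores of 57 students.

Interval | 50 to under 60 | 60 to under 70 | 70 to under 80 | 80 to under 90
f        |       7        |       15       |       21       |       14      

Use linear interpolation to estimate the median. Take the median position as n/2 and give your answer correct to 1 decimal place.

73.1

Cumulative frequencies: 7, 22, 43, 57
n = 57; position = n/2 = 28.5.
This falls in the class 70 to under 80: L = 70, F = 22, f = 21, h = 10.
Median ≈ 70 + ((28.5 − 22) / 21) × 10 = 73.0952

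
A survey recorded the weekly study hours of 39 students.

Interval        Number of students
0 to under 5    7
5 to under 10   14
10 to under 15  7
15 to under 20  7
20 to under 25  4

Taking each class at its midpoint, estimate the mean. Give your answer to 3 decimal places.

Midpoints: 2.5, 7.5, 12.5, 17.5, 22.5
Σfm = 7×2.5 + 14×7.5 + 7×12.5 + 7×17.5 + 4×22.5 = 422.5
n = Σf = 39
Mean = 422.5 / 39 = 10.8333

10.833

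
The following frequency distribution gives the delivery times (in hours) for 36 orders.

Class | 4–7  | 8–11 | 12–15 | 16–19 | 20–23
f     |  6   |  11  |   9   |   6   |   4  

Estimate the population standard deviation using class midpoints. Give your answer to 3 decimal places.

Midpoints: 5.5, 9.5, 13.5, 17.5, 21.5
n = 36, Σfm = 450, mean = 12.5000
Σfm² = 6501
Σf(m − x̄)² = Σfm² − (Σfm)²/n = 6501 − 450²/36 = 876.0000
Population variance = 876.0000 / 36 = 24.3333
Standard deviation = √24.3333 = 4.9329

4.933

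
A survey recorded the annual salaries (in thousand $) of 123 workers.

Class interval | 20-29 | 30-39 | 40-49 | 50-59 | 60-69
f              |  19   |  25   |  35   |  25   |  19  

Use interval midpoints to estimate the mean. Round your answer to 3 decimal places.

44.500

Midpoints: 24.5, 34.5, 44.5, 54.5, 64.5
Σfm = 19×24.5 + 25×34.5 + 35×44.5 + 25×54.5 + 19×64.5 = 5473.5
n = Σf = 123
Mean = 5473.5 / 123 = 44.5000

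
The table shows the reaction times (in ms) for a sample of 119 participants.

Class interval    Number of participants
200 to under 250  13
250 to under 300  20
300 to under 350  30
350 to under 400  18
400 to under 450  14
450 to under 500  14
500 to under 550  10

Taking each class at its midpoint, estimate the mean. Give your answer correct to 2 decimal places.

359.45

Midpoints: 225, 275, 325, 375, 425, 475, 525
Σfm = 13×225 + 20×275 + 30×325 + 18×375 + 14×425 + 14×475 + 10×525 = 42775
n = Σf = 119
Mean = 42775 / 119 = 359.4538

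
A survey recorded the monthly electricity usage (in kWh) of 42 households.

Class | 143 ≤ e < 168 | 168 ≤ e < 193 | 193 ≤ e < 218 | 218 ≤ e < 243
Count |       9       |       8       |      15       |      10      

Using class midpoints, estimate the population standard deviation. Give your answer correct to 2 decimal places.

26.70

Midpoints: 155.5, 180.5, 205.5, 230.5
n = 42, Σfm = 8231, mean = 195.9762
Σfm² = 1643020.5
Σf(m − x̄)² = Σfm² − (Σfm)²/n = 1643020.5 − 8231²/42 = 29940.4762
Population variance = 29940.4762 / 42 = 712.8685
Standard deviation = √712.8685 = 26.6996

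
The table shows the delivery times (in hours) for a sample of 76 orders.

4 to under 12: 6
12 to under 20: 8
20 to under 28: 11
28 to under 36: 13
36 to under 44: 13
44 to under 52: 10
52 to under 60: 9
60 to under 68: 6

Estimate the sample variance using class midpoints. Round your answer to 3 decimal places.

Midpoints: 8, 16, 24, 32, 40, 48, 56, 64
n = 76, Σfm = 2744, mean = 36.1053
Σfm² = 118720
Σf(m − x̄)² = Σfm² − (Σfm)²/n = 118720 − 2744²/76 = 19647.1579
Sample variance = 19647.1579 / 75 = 261.9621

261.962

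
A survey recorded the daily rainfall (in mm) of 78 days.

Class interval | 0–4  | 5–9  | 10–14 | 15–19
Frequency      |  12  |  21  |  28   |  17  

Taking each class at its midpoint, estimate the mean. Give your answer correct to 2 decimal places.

10.21

Midpoints: 2, 7, 12, 17
Σfm = 12×2 + 21×7 + 28×12 + 17×17 = 796
n = Σf = 78
Mean = 796 / 78 = 10.2051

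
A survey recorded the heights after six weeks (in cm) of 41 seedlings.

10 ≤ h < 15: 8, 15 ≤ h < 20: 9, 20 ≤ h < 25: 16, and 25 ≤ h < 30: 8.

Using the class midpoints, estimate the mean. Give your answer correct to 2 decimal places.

Midpoints: 12.5, 17.5, 22.5, 27.5
Σfm = 8×12.5 + 9×17.5 + 16×22.5 + 8×27.5 = 837.5
n = Σf = 41
Mean = 837.5 / 41 = 20.4268

20.43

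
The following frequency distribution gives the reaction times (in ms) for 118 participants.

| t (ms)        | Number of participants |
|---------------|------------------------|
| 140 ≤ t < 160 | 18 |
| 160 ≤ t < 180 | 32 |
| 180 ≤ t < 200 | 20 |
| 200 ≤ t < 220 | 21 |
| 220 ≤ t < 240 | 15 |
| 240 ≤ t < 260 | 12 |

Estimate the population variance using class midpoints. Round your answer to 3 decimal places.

982.850

Midpoints: 150, 170, 190, 210, 230, 250
n = 118, Σfm = 22800, mean = 193.2203
Σfm² = 4521400
Σf(m − x̄)² = Σfm² − (Σfm)²/n = 4521400 − 22800²/118 = 115976.2712
Population variance = 115976.2712 / 118 = 982.8498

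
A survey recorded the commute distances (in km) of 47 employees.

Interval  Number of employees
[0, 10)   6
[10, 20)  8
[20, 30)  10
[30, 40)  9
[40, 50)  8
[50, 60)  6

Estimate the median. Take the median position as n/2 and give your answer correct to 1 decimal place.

29.5

Cumulative frequencies: 6, 14, 24, 33, 41, 47
n = 47; position = n/2 = 23.5.
This falls in the class [20, 30): L = 20, F = 14, f = 10, h = 10.
Median ≈ 20 + ((23.5 − 14) / 10) × 10 = 29.5000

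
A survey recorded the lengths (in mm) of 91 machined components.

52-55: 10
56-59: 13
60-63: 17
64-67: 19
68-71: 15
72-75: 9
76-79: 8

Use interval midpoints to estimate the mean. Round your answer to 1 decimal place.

Midpoints: 53.5, 57.5, 61.5, 65.5, 69.5, 73.5, 77.5
Σfm = 10×53.5 + 13×57.5 + 17×61.5 + 19×65.5 + 15×69.5 + 9×73.5 + 8×77.5 = 5896.5
n = Σf = 91
Mean = 5896.5 / 91 = 64.7967

64.8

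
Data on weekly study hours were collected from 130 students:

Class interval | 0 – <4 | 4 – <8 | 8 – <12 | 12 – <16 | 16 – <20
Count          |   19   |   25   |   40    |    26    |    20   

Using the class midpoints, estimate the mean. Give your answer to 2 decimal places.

10.09

Midpoints: 2, 6, 10, 14, 18
Σfm = 19×2 + 25×6 + 40×10 + 26×14 + 20×18 = 1312
n = Σf = 130
Mean = 1312 / 130 = 10.0923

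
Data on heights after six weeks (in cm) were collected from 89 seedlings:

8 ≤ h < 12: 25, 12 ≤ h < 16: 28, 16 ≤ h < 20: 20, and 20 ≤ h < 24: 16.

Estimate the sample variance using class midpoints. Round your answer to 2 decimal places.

18.33

Midpoints: 10, 14, 18, 22
n = 89, Σfm = 1354, mean = 15.2135
Σfm² = 22212
Σf(m − x̄)² = Σfm² − (Σfm)²/n = 22212 − 1354²/89 = 1612.9438
Sample variance = 1612.9438 / 88 = 18.3289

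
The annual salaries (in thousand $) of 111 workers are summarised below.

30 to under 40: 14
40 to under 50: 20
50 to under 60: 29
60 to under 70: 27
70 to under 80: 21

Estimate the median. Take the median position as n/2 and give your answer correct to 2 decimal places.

57.41

Cumulative frequencies: 14, 34, 63, 90, 111
n = 111; position = n/2 = 55.5.
This falls in the class 50 to under 60: L = 50, F = 34, f = 29, h = 10.
Median ≈ 50 + ((55.5 − 34) / 29) × 10 = 57.4138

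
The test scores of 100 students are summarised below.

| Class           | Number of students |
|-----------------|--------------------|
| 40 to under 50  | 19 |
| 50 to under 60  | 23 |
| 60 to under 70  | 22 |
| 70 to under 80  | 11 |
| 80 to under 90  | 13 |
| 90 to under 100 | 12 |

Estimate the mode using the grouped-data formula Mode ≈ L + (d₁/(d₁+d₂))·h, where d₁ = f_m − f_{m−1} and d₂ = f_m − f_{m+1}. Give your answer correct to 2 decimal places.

Modal class: 50 to under 60 (highest frequency 23).
d₁ = 23 − 19 = 4, d₂ = 23 − 22 = 1
Mode ≈ 50 + (4/(4+1)) × 10 = 50 + 8.0000 = 58.0000

58.00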